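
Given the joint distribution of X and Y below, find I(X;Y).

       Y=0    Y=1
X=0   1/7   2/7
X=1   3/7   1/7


H(X) = 0.9852, H(Y) = 0.9852, H(X,Y) = 1.8424
I(X;Y) = H(X) + H(Y) - H(X,Y) = 0.1281 bits


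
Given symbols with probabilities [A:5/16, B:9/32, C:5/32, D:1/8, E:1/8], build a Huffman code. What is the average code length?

Huffman tree construction:
Combine smallest probabilities repeatedly
Resulting codes:
  A: 11 (length 2)
  B: 10 (length 2)
  C: 00 (length 2)
  D: 010 (length 3)
  E: 011 (length 3)
Average length = Σ p(s) × length(s) = 2.2500 bits


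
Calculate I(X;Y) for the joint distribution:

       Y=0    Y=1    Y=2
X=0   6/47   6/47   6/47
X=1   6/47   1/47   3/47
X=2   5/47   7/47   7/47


H(X) = 1.5336, H(Y) = 1.5803, H(X,Y) = 3.0502
I(X;Y) = H(X) + H(Y) - H(X,Y) = 0.0637 bits


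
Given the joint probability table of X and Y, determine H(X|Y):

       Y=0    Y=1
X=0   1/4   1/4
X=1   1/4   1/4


H(X|Y) = Σ_y p(y) H(X|Y=y)
  p(Y=0) = 1/2, H(X|Y=0) = 1.0000
  p(Y=1) = 1/2, H(X|Y=1) = 1.0000
H(X|Y) = 0.5000×1.0000 + 0.5000×1.0000 = 1.0000 bits


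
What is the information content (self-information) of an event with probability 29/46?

Information content I(x) = -log₂(p(x))
I = -log₂(29/46) = -log₂(0.6304)
I = 0.6656 bits


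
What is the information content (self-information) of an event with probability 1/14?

Information content I(x) = -log₂(p(x))
I = -log₂(1/14) = -log₂(0.0714)
I = 3.8074 bits


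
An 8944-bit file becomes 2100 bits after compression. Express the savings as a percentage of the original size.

Space savings = (1 - Compressed/Original) × 100%
= (1 - 2100/8944) × 100%
= 76.52%


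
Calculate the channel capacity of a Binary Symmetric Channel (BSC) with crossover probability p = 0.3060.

For BSC with error probability p:
C = 1 - H(p) where H(p) is binary entropy
H(0.3060) = -0.3060 × log₂(0.3060) - 0.6940 × log₂(0.6940)
H(p) = 0.8885
C = 1 - 0.8885 = 0.1115 bits/use


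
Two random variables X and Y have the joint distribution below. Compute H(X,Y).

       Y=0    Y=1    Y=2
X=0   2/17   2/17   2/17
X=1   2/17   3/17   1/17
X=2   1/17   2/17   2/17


H(X,Y) = -Σ p(x,y) log₂ p(x,y)
  p(0,0)=2/17: -0.1176 × log₂(0.1176) = 0.3632
  p(0,1)=2/17: -0.1176 × log₂(0.1176) = 0.3632
  p(0,2)=2/17: -0.1176 × log₂(0.1176) = 0.3632
  p(1,0)=2/17: -0.1176 × log₂(0.1176) = 0.3632
  p(1,1)=3/17: -0.1765 × log₂(0.1765) = 0.4416
  p(1,2)=1/17: -0.0588 × log₂(0.0588) = 0.2404
  p(2,0)=1/17: -0.0588 × log₂(0.0588) = 0.2404
  p(2,1)=2/17: -0.1176 × log₂(0.1176) = 0.3632
  p(2,2)=2/17: -0.1176 × log₂(0.1176) = 0.3632
H(X,Y) = 3.1019 bits


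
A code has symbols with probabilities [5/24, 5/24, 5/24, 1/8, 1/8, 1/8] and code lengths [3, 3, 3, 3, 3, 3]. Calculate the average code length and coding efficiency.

Average length L = Σ p_i × l_i = 3.0000 bits
Entropy H = 2.5394 bits
Efficiency η = H/L × 100% = 84.65%


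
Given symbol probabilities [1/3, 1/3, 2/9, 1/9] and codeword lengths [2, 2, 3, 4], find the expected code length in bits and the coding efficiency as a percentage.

Average length L = Σ p_i × l_i = 2.4444 bits
Entropy H = 1.8911 bits
Efficiency η = H/L × 100% = 77.36%


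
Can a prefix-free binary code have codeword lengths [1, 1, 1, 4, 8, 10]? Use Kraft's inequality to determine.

Kraft inequality: Σ 2^(-l_i) ≤ 1 for prefix-free code
Calculating: 2^(-1) + 2^(-1) + 2^(-1) + 2^(-4) + 2^(-8) + 2^(-10)
= 0.5 + 0.5 + 0.5 + 0.0625 + 0.00390625 + 0.0009765625
= 1.5674
Since 1.5674 > 1, prefix-free code does not exist


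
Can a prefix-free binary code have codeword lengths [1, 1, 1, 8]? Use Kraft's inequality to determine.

Kraft inequality: Σ 2^(-l_i) ≤ 1 for prefix-free code
Calculating: 2^(-1) + 2^(-1) + 2^(-1) + 2^(-8)
= 0.5 + 0.5 + 0.5 + 0.00390625
= 1.5039
Since 1.5039 > 1, prefix-free code does not exist


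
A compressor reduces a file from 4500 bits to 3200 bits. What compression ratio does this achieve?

Compression ratio = Original / Compressed
= 4500 / 3200 = 1.41:1


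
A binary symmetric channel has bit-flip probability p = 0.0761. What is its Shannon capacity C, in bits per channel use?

For BSC with error probability p:
C = 1 - H(p) where H(p) is binary entropy
H(0.0761) = -0.0761 × log₂(0.0761) - 0.9239 × log₂(0.9239)
H(p) = 0.3883
C = 1 - 0.3883 = 0.6117 bits/use


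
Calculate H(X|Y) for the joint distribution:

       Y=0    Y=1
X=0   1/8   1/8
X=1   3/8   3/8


H(X|Y) = Σ_y p(y) H(X|Y=y)
  p(Y=0) = 1/2, H(X|Y=0) = 0.8113
  p(Y=1) = 1/2, H(X|Y=1) = 0.8113
H(X|Y) = 0.5000×0.8113 + 0.5000×0.8113 = 0.8113 bits


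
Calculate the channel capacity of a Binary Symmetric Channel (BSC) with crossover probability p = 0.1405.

For BSC with error probability p:
C = 1 - H(p) where H(p) is binary entropy
H(0.1405) = -0.1405 × log₂(0.1405) - 0.8595 × log₂(0.8595)
H(p) = 0.5855
C = 1 - 0.5855 = 0.4145 bits/use


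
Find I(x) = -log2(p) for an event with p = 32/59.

Information content I(x) = -log₂(p(x))
I = -log₂(32/59) = -log₂(0.5424)
I = 0.8826 bits


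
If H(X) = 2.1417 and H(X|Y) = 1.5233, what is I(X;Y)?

I(X;Y) = H(X) - H(X|Y)
I(X;Y) = 2.1417 - 1.5233 = 0.6184 bits


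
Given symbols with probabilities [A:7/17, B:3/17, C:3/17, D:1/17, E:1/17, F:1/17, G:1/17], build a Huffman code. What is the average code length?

Huffman tree construction:
Combine smallest probabilities repeatedly
Resulting codes:
  A: 0 (length 1)
  B: 110 (length 3)
  C: 111 (length 3)
  D: 1000 (length 4)
  E: 1001 (length 4)
  F: 1010 (length 4)
  G: 1011 (length 4)
Average length = Σ p(s) × length(s) = 2.4118 bits


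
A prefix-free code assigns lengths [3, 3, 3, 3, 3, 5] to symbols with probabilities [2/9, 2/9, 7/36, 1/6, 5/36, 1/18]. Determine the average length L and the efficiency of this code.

Average length L = Σ p_i × l_i = 3.1111 bits
Entropy H = 2.4818 bits
Efficiency η = H/L × 100% = 79.77%


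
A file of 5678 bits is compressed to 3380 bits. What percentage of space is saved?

Space savings = (1 - Compressed/Original) × 100%
= (1 - 3380/5678) × 100%
= 40.47%


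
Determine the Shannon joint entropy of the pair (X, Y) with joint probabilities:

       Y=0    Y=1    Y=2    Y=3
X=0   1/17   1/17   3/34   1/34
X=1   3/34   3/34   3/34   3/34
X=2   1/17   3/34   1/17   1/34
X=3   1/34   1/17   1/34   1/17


H(X,Y) = -Σ p(x,y) log₂ p(x,y)
  p(0,0)=1/17: -0.0588 × log₂(0.0588) = 0.2404
  p(0,1)=1/17: -0.0588 × log₂(0.0588) = 0.2404
  p(0,2)=3/34: -0.0882 × log₂(0.0882) = 0.3090
  p(0,3)=1/34: -0.0294 × log₂(0.0294) = 0.1496
  p(1,0)=3/34: -0.0882 × log₂(0.0882) = 0.3090
  p(1,1)=3/34: -0.0882 × log₂(0.0882) = 0.3090
  p(1,2)=3/34: -0.0882 × log₂(0.0882) = 0.3090
  p(1,3)=3/34: -0.0882 × log₂(0.0882) = 0.3090
  p(2,0)=1/17: -0.0588 × log₂(0.0588) = 0.2404
  p(2,1)=3/34: -0.0882 × log₂(0.0882) = 0.3090
  p(2,2)=1/17: -0.0588 × log₂(0.0588) = 0.2404
  p(2,3)=1/34: -0.0294 × log₂(0.0294) = 0.1496
  p(3,0)=1/34: -0.0294 × log₂(0.0294) = 0.1496
  p(3,1)=1/17: -0.0588 × log₂(0.0588) = 0.2404
  p(3,2)=1/34: -0.0294 × log₂(0.0294) = 0.1496
  p(3,3)=1/17: -0.0588 × log₂(0.0588) = 0.2404
H(X,Y) = 3.8954 bits


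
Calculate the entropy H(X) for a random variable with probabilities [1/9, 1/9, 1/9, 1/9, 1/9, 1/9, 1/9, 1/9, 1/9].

H(X) = -Σ p(x) log₂ p(x)
  -1/9 × log₂(1/9) = 0.3522
  -1/9 × log₂(1/9) = 0.3522
  -1/9 × log₂(1/9) = 0.3522
  -1/9 × log₂(1/9) = 0.3522
  -1/9 × log₂(1/9) = 0.3522
  -1/9 × log₂(1/9) = 0.3522
  -1/9 × log₂(1/9) = 0.3522
  -1/9 × log₂(1/9) = 0.3522
  -1/9 × log₂(1/9) = 0.3522
H(X) = 3.1699 bits


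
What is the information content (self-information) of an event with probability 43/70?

Information content I(x) = -log₂(p(x))
I = -log₂(43/70) = -log₂(0.6143)
I = 0.7030 bits


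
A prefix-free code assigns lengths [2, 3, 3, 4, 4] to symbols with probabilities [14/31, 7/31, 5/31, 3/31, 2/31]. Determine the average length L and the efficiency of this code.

Average length L = Σ p_i × l_i = 2.7097 bits
Entropy H = 2.0084 bits
Efficiency η = H/L × 100% = 74.12%


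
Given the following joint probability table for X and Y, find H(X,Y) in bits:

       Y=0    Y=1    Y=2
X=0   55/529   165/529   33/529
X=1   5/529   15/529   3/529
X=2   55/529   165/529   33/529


H(X,Y) = -Σ p(x,y) log₂ p(x,y)
  p(0,0)=55/529: -0.1040 × log₂(0.1040) = 0.3395
  p(0,1)=165/529: -0.3119 × log₂(0.3119) = 0.5243
  p(0,2)=33/529: -0.0624 × log₂(0.0624) = 0.2497
  p(1,0)=5/529: -0.0095 × log₂(0.0095) = 0.0636
  p(1,1)=15/529: -0.0284 × log₂(0.0284) = 0.1458
  p(1,2)=3/529: -0.0057 × log₂(0.0057) = 0.0423
  p(2,0)=55/529: -0.1040 × log₂(0.1040) = 0.3395
  p(2,1)=165/529: -0.3119 × log₂(0.3119) = 0.5243
  p(2,2)=33/529: -0.0624 × log₂(0.0624) = 0.2497
H(X,Y) = 2.4786 bits


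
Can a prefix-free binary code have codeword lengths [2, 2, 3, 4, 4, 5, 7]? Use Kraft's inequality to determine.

Kraft inequality: Σ 2^(-l_i) ≤ 1 for prefix-free code
Calculating: 2^(-2) + 2^(-2) + 2^(-3) + 2^(-4) + 2^(-4) + 2^(-5) + 2^(-7)
= 0.25 + 0.25 + 0.125 + 0.0625 + 0.0625 + 0.03125 + 0.0078125
= 0.7891
Since 0.7891 ≤ 1, prefix-free code exists


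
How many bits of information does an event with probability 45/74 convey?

Information content I(x) = -log₂(p(x))
I = -log₂(45/74) = -log₂(0.6081)
I = 0.7176 bits


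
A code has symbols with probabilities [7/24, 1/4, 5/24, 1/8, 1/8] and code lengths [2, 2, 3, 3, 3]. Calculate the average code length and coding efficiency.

Average length L = Σ p_i × l_i = 2.4583 bits
Entropy H = 2.2399 bits
Efficiency η = H/L × 100% = 91.12%


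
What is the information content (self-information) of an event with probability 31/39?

Information content I(x) = -log₂(p(x))
I = -log₂(31/39) = -log₂(0.7949)
I = 0.3312 bits


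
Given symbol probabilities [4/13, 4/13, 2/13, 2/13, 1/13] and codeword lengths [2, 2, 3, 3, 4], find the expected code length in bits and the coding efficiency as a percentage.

Average length L = Σ p_i × l_i = 2.4615 bits
Entropy H = 2.1620 bits
Efficiency η = H/L × 100% = 87.83%


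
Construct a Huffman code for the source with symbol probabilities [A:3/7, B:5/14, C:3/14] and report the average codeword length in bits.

Huffman tree construction:
Combine smallest probabilities repeatedly
Resulting codes:
  A: 0 (length 1)
  B: 11 (length 2)
  C: 10 (length 2)
Average length = Σ p(s) × length(s) = 1.5714 bits


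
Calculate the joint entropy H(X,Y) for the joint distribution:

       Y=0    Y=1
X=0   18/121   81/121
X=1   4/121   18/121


H(X,Y) = -Σ p(x,y) log₂ p(x,y)
  p(0,0)=18/121: -0.1488 × log₂(0.1488) = 0.4089
  p(0,1)=81/121: -0.6694 × log₂(0.6694) = 0.3876
  p(1,0)=4/121: -0.0331 × log₂(0.0331) = 0.1626
  p(1,1)=18/121: -0.1488 × log₂(0.1488) = 0.4089
H(X,Y) = 1.3681 bits


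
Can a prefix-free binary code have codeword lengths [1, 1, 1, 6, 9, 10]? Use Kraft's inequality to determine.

Kraft inequality: Σ 2^(-l_i) ≤ 1 for prefix-free code
Calculating: 2^(-1) + 2^(-1) + 2^(-1) + 2^(-6) + 2^(-9) + 2^(-10)
= 0.5 + 0.5 + 0.5 + 0.015625 + 0.001953125 + 0.0009765625
= 1.5186
Since 1.5186 > 1, prefix-free code does not exist


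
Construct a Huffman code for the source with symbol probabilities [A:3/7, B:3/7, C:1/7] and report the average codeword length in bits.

Huffman tree construction:
Combine smallest probabilities repeatedly
Resulting codes:
  A: 11 (length 2)
  B: 0 (length 1)
  C: 10 (length 2)
Average length = Σ p(s) × length(s) = 1.5714 bits


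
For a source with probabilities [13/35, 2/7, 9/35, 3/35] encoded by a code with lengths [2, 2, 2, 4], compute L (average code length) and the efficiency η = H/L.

Average length L = Σ p_i × l_i = 2.1714 bits
Entropy H = 1.8547 bits
Efficiency η = H/L × 100% = 85.42%


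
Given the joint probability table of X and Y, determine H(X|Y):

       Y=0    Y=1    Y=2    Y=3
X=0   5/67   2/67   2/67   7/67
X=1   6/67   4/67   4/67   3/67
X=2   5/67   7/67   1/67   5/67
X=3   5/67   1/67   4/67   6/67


H(X|Y) = Σ_y p(y) H(X|Y=y)
  p(Y=0) = 21/67, H(X|Y=0) = 1.9952
  p(Y=1) = 14/67, H(X|Y=1) = 1.6894
  p(Y=2) = 11/67, H(X|Y=2) = 1.8231
  p(Y=3) = 21/67, H(X|Y=3) = 1.9387
H(X|Y) = 0.3134×1.9952 + 0.2090×1.6894 + 0.1642×1.8231 + 0.3134×1.9387 = 1.8853 bits


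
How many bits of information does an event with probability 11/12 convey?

Information content I(x) = -log₂(p(x))
I = -log₂(11/12) = -log₂(0.9167)
I = 0.1255 bits


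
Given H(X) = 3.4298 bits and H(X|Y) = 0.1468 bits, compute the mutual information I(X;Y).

I(X;Y) = H(X) - H(X|Y)
I(X;Y) = 3.4298 - 0.1468 = 3.283 bits


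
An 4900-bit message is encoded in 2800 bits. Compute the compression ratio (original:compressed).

Compression ratio = Original / Compressed
= 4900 / 2800 = 1.75:1


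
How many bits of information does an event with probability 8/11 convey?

Information content I(x) = -log₂(p(x))
I = -log₂(8/11) = -log₂(0.7273)
I = 0.4594 bits


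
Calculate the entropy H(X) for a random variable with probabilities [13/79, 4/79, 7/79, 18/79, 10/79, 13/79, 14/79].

H(X) = -Σ p(x) log₂ p(x)
  -13/79 × log₂(13/79) = 0.4284
  -4/79 × log₂(4/79) = 0.2179
  -7/79 × log₂(7/79) = 0.3098
  -18/79 × log₂(18/79) = 0.4862
  -10/79 × log₂(10/79) = 0.3774
  -13/79 × log₂(13/79) = 0.4284
  -14/79 × log₂(14/79) = 0.4424
H(X) = 2.6906 bits


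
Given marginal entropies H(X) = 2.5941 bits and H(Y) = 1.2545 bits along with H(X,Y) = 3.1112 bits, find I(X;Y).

I(X;Y) = H(X) + H(Y) - H(X,Y)
I(X;Y) = 2.5941 + 1.2545 - 3.1112 = 0.7374 bits


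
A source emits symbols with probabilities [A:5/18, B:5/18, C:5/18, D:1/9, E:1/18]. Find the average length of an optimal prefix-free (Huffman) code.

Huffman tree construction:
Combine smallest probabilities repeatedly
Resulting codes:
  A: 01 (length 2)
  B: 10 (length 2)
  C: 11 (length 2)
  D: 001 (length 3)
  E: 000 (length 3)
Average length = Σ p(s) × length(s) = 2.1667 bits


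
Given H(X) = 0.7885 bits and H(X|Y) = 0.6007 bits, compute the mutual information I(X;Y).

I(X;Y) = H(X) - H(X|Y)
I(X;Y) = 0.7885 - 0.6007 = 0.1878 bits


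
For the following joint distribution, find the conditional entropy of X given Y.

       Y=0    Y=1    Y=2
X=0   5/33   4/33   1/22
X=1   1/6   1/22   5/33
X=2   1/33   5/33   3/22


H(X|Y) = Σ_y p(y) H(X|Y=y)
  p(Y=0) = 23/66, H(X|Y=0) = 1.3378
  p(Y=1) = 7/22, H(X|Y=1) = 1.4412
  p(Y=2) = 1/3, H(X|Y=2) = 1.4365
H(X|Y) = 0.3485×1.3378 + 0.3182×1.4412 + 0.3333×1.4365 = 1.4036 bits


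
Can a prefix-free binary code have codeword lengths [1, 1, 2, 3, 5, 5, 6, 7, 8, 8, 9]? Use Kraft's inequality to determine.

Kraft inequality: Σ 2^(-l_i) ≤ 1 for prefix-free code
Calculating: 2^(-1) + 2^(-1) + 2^(-2) + 2^(-3) + 2^(-5) + 2^(-5) + 2^(-6) + 2^(-7) + 2^(-8) + 2^(-8) + 2^(-9)
= 0.5 + 0.5 + 0.25 + 0.125 + 0.03125 + 0.03125 + 0.015625 + 0.0078125 + 0.00390625 + 0.00390625 + 0.001953125
= 1.4707
Since 1.4707 > 1, prefix-free code does not exist


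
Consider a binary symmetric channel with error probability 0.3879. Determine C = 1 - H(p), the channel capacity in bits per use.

For BSC with error probability p:
C = 1 - H(p) where H(p) is binary entropy
H(0.3879) = -0.3879 × log₂(0.3879) - 0.6121 × log₂(0.6121)
H(p) = 0.9634
C = 1 - 0.9634 = 0.0366 bits/use


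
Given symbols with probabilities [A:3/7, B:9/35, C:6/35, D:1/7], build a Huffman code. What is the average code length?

Huffman tree construction:
Combine smallest probabilities repeatedly
Resulting codes:
  A: 0 (length 1)
  B: 10 (length 2)
  C: 111 (length 3)
  D: 110 (length 3)
Average length = Σ p(s) × length(s) = 1.8857 bits


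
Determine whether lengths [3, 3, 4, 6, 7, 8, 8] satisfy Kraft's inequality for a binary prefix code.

Kraft inequality: Σ 2^(-l_i) ≤ 1 for prefix-free code
Calculating: 2^(-3) + 2^(-3) + 2^(-4) + 2^(-6) + 2^(-7) + 2^(-8) + 2^(-8)
= 0.125 + 0.125 + 0.0625 + 0.015625 + 0.0078125 + 0.00390625 + 0.00390625
= 0.3438
Since 0.3438 ≤ 1, prefix-free code exists


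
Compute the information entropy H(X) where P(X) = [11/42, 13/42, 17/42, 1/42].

H(X) = -Σ p(x) log₂ p(x)
  -11/42 × log₂(11/42) = 0.5062
  -13/42 × log₂(13/42) = 0.5237
  -17/42 × log₂(17/42) = 0.5282
  -1/42 × log₂(1/42) = 0.1284
H(X) = 1.6865 bits


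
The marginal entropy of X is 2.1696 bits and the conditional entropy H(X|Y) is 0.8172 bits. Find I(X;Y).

I(X;Y) = H(X) - H(X|Y)
I(X;Y) = 2.1696 - 0.8172 = 1.3524 bits


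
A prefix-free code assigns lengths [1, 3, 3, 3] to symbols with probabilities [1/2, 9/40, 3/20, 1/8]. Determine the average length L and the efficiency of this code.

Average length L = Σ p_i × l_i = 2.0000 bits
Entropy H = 1.7697 bits
Efficiency η = H/L × 100% = 88.49%


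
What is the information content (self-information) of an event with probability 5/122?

Information content I(x) = -log₂(p(x))
I = -log₂(5/122) = -log₂(0.0410)
I = 4.6088 bits


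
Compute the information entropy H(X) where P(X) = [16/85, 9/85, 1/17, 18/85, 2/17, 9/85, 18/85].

H(X) = -Σ p(x) log₂ p(x)
  -16/85 × log₂(16/85) = 0.4535
  -9/85 × log₂(9/85) = 0.3430
  -1/17 × log₂(1/17) = 0.2404
  -18/85 × log₂(18/85) = 0.4742
  -2/17 × log₂(2/17) = 0.3632
  -9/85 × log₂(9/85) = 0.3430
  -18/85 × log₂(18/85) = 0.4742
H(X) = 2.6917 bits


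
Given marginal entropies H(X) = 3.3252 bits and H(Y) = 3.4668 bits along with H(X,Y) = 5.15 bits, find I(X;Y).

I(X;Y) = H(X) + H(Y) - H(X,Y)
I(X;Y) = 3.3252 + 3.4668 - 5.15 = 1.642 bits


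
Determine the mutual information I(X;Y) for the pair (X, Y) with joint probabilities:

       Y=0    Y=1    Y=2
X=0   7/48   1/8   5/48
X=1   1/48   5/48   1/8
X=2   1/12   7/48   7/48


H(X) = 1.5613, H(Y) = 1.5613, H(X,Y) = 3.0601
I(X;Y) = H(X) + H(Y) - H(X,Y) = 0.0625 bits


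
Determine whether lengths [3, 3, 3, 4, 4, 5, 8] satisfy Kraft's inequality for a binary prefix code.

Kraft inequality: Σ 2^(-l_i) ≤ 1 for prefix-free code
Calculating: 2^(-3) + 2^(-3) + 2^(-3) + 2^(-4) + 2^(-4) + 2^(-5) + 2^(-8)
= 0.125 + 0.125 + 0.125 + 0.0625 + 0.0625 + 0.03125 + 0.00390625
= 0.5352
Since 0.5352 ≤ 1, prefix-free code exists


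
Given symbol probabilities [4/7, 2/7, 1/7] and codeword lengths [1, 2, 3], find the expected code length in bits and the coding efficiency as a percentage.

Average length L = Σ p_i × l_i = 1.5714 bits
Entropy H = 1.3788 bits
Efficiency η = H/L × 100% = 87.74%


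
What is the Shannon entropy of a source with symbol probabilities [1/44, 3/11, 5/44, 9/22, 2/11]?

H(X) = -Σ p(x) log₂ p(x)
  -1/44 × log₂(1/44) = 0.1241
  -3/11 × log₂(3/11) = 0.5112
  -5/44 × log₂(5/44) = 0.3565
  -9/22 × log₂(9/22) = 0.5275
  -2/11 × log₂(2/11) = 0.4472
H(X) = 1.9665 bits


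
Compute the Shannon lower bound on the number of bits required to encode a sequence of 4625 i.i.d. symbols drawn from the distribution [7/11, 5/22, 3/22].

Entropy H = 1.2927 bits/symbol
Minimum bits = H × n = 1.2927 × 4625
= 5978.86 bits


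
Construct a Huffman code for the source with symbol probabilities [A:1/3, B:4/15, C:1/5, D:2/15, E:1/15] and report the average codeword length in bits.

Huffman tree construction:
Combine smallest probabilities repeatedly
Resulting codes:
  A: 11 (length 2)
  B: 10 (length 2)
  C: 00 (length 2)
  D: 011 (length 3)
  E: 010 (length 3)
Average length = Σ p(s) × length(s) = 2.2000 bits


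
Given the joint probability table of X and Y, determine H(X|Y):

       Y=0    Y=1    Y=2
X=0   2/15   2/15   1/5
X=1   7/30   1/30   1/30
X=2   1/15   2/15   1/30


H(X|Y) = Σ_y p(y) H(X|Y=y)
  p(Y=0) = 13/30, H(X|Y=0) = 1.4196
  p(Y=1) = 3/10, H(X|Y=1) = 1.3921
  p(Y=2) = 4/15, H(X|Y=2) = 1.0613
H(X|Y) = 0.4333×1.4196 + 0.3000×1.3921 + 0.2667×1.0613 = 1.3158 bits


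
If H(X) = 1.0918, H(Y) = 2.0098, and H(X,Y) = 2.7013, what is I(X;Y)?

I(X;Y) = H(X) + H(Y) - H(X,Y)
I(X;Y) = 1.0918 + 2.0098 - 2.7013 = 0.4003 bits


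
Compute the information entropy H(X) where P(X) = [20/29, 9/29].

H(X) = -Σ p(x) log₂ p(x)
  -20/29 × log₂(20/29) = 0.3697
  -9/29 × log₂(9/29) = 0.5239
H(X) = 0.8936 bits


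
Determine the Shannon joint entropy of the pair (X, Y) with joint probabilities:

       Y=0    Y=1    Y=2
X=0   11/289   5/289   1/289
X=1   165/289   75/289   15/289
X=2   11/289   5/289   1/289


H(X,Y) = -Σ p(x,y) log₂ p(x,y)
  p(0,0)=11/289: -0.0381 × log₂(0.0381) = 0.1795
  p(0,1)=5/289: -0.0173 × log₂(0.0173) = 0.1013
  p(0,2)=1/289: -0.0035 × log₂(0.0035) = 0.0283
  p(1,0)=165/289: -0.5709 × log₂(0.5709) = 0.4617
  p(1,1)=75/289: -0.2595 × log₂(0.2595) = 0.5050
  p(1,2)=15/289: -0.0519 × log₂(0.0519) = 0.2215
  p(2,0)=11/289: -0.0381 × log₂(0.0381) = 0.1795
  p(2,1)=5/289: -0.0173 × log₂(0.0173) = 0.1013
  p(2,2)=1/289: -0.0035 × log₂(0.0035) = 0.0283
H(X,Y) = 1.8063 bits


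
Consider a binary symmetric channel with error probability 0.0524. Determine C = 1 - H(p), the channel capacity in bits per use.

For BSC with error probability p:
C = 1 - H(p) where H(p) is binary entropy
H(0.0524) = -0.0524 × log₂(0.0524) - 0.9476 × log₂(0.9476)
H(p) = 0.2965
C = 1 - 0.2965 = 0.7035 bits/use


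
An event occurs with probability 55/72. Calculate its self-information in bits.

Information content I(x) = -log₂(p(x))
I = -log₂(55/72) = -log₂(0.7639)
I = 0.3886 bits


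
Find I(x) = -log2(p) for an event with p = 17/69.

Information content I(x) = -log₂(p(x))
I = -log₂(17/69) = -log₂(0.2464)
I = 2.0211 bits


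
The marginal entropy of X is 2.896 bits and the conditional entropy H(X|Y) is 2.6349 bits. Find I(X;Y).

I(X;Y) = H(X) - H(X|Y)
I(X;Y) = 2.896 - 2.6349 = 0.2611 bits


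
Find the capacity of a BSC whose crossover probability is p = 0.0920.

For BSC with error probability p:
C = 1 - H(p) where H(p) is binary entropy
H(0.0920) = -0.0920 × log₂(0.0920) - 0.9080 × log₂(0.9080)
H(p) = 0.4431
C = 1 - 0.4431 = 0.5569 bits/use


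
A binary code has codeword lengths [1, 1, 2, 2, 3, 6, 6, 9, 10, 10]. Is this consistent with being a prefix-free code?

Kraft inequality: Σ 2^(-l_i) ≤ 1 for prefix-free code
Calculating: 2^(-1) + 2^(-1) + 2^(-2) + 2^(-2) + 2^(-3) + 2^(-6) + 2^(-6) + 2^(-9) + 2^(-10) + 2^(-10)
= 0.5 + 0.5 + 0.25 + 0.25 + 0.125 + 0.015625 + 0.015625 + 0.001953125 + 0.0009765625 + 0.0009765625
= 1.6602
Since 1.6602 > 1, prefix-free code does not exist


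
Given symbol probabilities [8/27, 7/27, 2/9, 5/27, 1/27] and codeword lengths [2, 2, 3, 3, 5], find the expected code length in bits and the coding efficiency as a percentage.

Average length L = Σ p_i × l_i = 2.5185 bits
Entropy H = 2.1337 bits
Efficiency η = H/L × 100% = 84.72%


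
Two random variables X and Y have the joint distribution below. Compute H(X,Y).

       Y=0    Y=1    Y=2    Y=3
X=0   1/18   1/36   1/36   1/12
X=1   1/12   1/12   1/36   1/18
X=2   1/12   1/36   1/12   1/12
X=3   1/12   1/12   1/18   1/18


H(X,Y) = -Σ p(x,y) log₂ p(x,y)
  p(0,0)=1/18: -0.0556 × log₂(0.0556) = 0.2317
  p(0,1)=1/36: -0.0278 × log₂(0.0278) = 0.1436
  p(0,2)=1/36: -0.0278 × log₂(0.0278) = 0.1436
  p(0,3)=1/12: -0.0833 × log₂(0.0833) = 0.2987
  p(1,0)=1/12: -0.0833 × log₂(0.0833) = 0.2987
  p(1,1)=1/12: -0.0833 × log₂(0.0833) = 0.2987
  p(1,2)=1/36: -0.0278 × log₂(0.0278) = 0.1436
  p(1,3)=1/18: -0.0556 × log₂(0.0556) = 0.2317
  p(2,0)=1/12: -0.0833 × log₂(0.0833) = 0.2987
  p(2,1)=1/36: -0.0278 × log₂(0.0278) = 0.1436
  p(2,2)=1/12: -0.0833 × log₂(0.0833) = 0.2987
  p(2,3)=1/12: -0.0833 × log₂(0.0833) = 0.2987
  p(3,0)=1/12: -0.0833 × log₂(0.0833) = 0.2987
  p(3,1)=1/12: -0.0833 × log₂(0.0833) = 0.2987
  p(3,2)=1/18: -0.0556 × log₂(0.0556) = 0.2317
  p(3,3)=1/18: -0.0556 × log₂(0.0556) = 0.2317
H(X,Y) = 3.8911 bits


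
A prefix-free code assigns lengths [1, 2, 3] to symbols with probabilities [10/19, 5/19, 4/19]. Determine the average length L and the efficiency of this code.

Average length L = Σ p_i × l_i = 1.6842 bits
Entropy H = 1.4675 bits
Efficiency η = H/L × 100% = 87.13%


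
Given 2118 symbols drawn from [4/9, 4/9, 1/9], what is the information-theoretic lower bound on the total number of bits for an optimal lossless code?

Entropy H = 1.3921 bits/symbol
Minimum bits = H × n = 1.3921 × 2118
= 2948.57 bits


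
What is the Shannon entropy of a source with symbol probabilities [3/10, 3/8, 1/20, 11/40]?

H(X) = -Σ p(x) log₂ p(x)
  -3/10 × log₂(3/10) = 0.5211
  -3/8 × log₂(3/8) = 0.5306
  -1/20 × log₂(1/20) = 0.2161
  -11/40 × log₂(11/40) = 0.5122
H(X) = 1.7800 bits


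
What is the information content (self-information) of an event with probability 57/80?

Information content I(x) = -log₂(p(x))
I = -log₂(57/80) = -log₂(0.7125)
I = 0.4890 bits


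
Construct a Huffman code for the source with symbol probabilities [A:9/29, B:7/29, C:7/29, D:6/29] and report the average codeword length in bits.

Huffman tree construction:
Combine smallest probabilities repeatedly
Resulting codes:
  A: 11 (length 2)
  B: 01 (length 2)
  C: 10 (length 2)
  D: 00 (length 2)
Average length = Σ p(s) × length(s) = 2.0000 bits


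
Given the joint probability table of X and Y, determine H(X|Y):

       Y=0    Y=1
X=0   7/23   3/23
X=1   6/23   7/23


H(X|Y) = Σ_y p(y) H(X|Y=y)
  p(Y=0) = 13/23, H(X|Y=0) = 0.9957
  p(Y=1) = 10/23, H(X|Y=1) = 0.8813
H(X|Y) = 0.5652×0.9957 + 0.4348×0.8813 = 0.9460 bits


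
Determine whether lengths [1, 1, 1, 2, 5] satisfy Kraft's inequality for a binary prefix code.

Kraft inequality: Σ 2^(-l_i) ≤ 1 for prefix-free code
Calculating: 2^(-1) + 2^(-1) + 2^(-1) + 2^(-2) + 2^(-5)
= 0.5 + 0.5 + 0.5 + 0.25 + 0.03125
= 1.7812
Since 1.7812 > 1, prefix-free code does not exist


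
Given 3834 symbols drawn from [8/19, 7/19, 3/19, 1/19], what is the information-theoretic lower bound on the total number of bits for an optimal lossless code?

Entropy H = 1.7002 bits/symbol
Minimum bits = H × n = 1.7002 × 3834
= 6518.66 bits


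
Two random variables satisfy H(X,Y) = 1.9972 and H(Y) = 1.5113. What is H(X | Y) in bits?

Chain rule: H(X,Y) = H(X|Y) + H(Y)
H(X|Y) = H(X,Y) - H(Y) = 1.9972 - 1.5113 = 0.4859 bits


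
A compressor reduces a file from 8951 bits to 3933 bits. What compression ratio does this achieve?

Compression ratio = Original / Compressed
= 8951 / 3933 = 2.28:1


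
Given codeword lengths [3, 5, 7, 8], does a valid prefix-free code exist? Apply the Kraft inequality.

Kraft inequality: Σ 2^(-l_i) ≤ 1 for prefix-free code
Calculating: 2^(-3) + 2^(-5) + 2^(-7) + 2^(-8)
= 0.125 + 0.03125 + 0.0078125 + 0.00390625
= 0.1680
Since 0.1680 ≤ 1, prefix-free code exists


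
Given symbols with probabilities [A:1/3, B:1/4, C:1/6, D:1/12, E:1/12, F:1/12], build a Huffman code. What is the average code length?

Huffman tree construction:
Combine smallest probabilities repeatedly
Resulting codes:
  A: 11 (length 2)
  B: 01 (length 2)
  C: 101 (length 3)
  D: 000 (length 3)
  E: 001 (length 3)
  F: 100 (length 3)
Average length = Σ p(s) × length(s) = 2.4167 bits


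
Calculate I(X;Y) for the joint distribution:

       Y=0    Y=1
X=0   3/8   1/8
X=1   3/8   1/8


H(X) = 1.0000, H(Y) = 0.8113, H(X,Y) = 1.8113
I(X;Y) = H(X) + H(Y) - H(X,Y) = 0.0000 bits


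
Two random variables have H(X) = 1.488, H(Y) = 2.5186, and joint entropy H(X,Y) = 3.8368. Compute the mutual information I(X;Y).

I(X;Y) = H(X) + H(Y) - H(X,Y)
I(X;Y) = 1.488 + 2.5186 - 3.8368 = 0.1698 bits


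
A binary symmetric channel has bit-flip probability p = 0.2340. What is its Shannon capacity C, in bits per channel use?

For BSC with error probability p:
C = 1 - H(p) where H(p) is binary entropy
H(0.2340) = -0.2340 × log₂(0.2340) - 0.7660 × log₂(0.7660)
H(p) = 0.7849
C = 1 - 0.7849 = 0.2151 bits/use


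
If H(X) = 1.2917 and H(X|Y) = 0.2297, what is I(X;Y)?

I(X;Y) = H(X) - H(X|Y)
I(X;Y) = 1.2917 - 0.2297 = 1.062 bits


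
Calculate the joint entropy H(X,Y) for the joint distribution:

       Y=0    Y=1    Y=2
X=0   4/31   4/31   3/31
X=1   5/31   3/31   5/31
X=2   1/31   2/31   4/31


H(X,Y) = -Σ p(x,y) log₂ p(x,y)
  p(0,0)=4/31: -0.1290 × log₂(0.1290) = 0.3812
  p(0,1)=4/31: -0.1290 × log₂(0.1290) = 0.3812
  p(0,2)=3/31: -0.0968 × log₂(0.0968) = 0.3261
  p(1,0)=5/31: -0.1613 × log₂(0.1613) = 0.4246
  p(1,1)=3/31: -0.0968 × log₂(0.0968) = 0.3261
  p(1,2)=5/31: -0.1613 × log₂(0.1613) = 0.4246
  p(2,0)=1/31: -0.0323 × log₂(0.0323) = 0.1598
  p(2,1)=2/31: -0.0645 × log₂(0.0645) = 0.2551
  p(2,2)=4/31: -0.1290 × log₂(0.1290) = 0.3812
H(X,Y) = 3.0597 bits


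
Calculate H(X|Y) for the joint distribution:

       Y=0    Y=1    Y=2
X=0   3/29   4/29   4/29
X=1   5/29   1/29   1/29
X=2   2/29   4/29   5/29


H(X|Y) = Σ_y p(y) H(X|Y=y)
  p(Y=0) = 10/29, H(X|Y=0) = 1.4855
  p(Y=1) = 9/29, H(X|Y=1) = 1.3921
  p(Y=2) = 10/29, H(X|Y=2) = 1.3610
H(X|Y) = 0.3448×1.4855 + 0.3103×1.3921 + 0.3448×1.3610 = 1.4136 bits


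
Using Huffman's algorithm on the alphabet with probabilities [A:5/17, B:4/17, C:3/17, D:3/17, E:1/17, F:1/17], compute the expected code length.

Huffman tree construction:
Combine smallest probabilities repeatedly
Resulting codes:
  A: 10 (length 2)
  B: 01 (length 2)
  C: 111 (length 3)
  D: 00 (length 2)
  E: 1100 (length 4)
  F: 1101 (length 4)
Average length = Σ p(s) × length(s) = 2.4118 bits


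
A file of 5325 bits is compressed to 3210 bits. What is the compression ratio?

Compression ratio = Original / Compressed
= 5325 / 3210 = 1.66:1


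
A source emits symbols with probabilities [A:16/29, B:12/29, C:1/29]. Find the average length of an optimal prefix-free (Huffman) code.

Huffman tree construction:
Combine smallest probabilities repeatedly
Resulting codes:
  A: 1 (length 1)
  B: 01 (length 2)
  C: 00 (length 2)
Average length = Σ p(s) × length(s) = 1.4483 bits


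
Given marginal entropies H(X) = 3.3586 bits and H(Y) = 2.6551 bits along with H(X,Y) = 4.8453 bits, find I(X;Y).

I(X;Y) = H(X) + H(Y) - H(X,Y)
I(X;Y) = 3.3586 + 2.6551 - 4.8453 = 1.1684 bits


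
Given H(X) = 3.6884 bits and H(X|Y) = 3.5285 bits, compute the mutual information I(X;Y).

I(X;Y) = H(X) - H(X|Y)
I(X;Y) = 3.6884 - 3.5285 = 0.1599 bits


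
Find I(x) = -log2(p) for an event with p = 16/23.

Information content I(x) = -log₂(p(x))
I = -log₂(16/23) = -log₂(0.6957)
I = 0.5236 bits


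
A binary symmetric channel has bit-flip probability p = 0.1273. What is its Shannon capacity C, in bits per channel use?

For BSC with error probability p:
C = 1 - H(p) where H(p) is binary entropy
H(0.1273) = -0.1273 × log₂(0.1273) - 0.8727 × log₂(0.8727)
H(p) = 0.5500
C = 1 - 0.5500 = 0.4500 bits/use


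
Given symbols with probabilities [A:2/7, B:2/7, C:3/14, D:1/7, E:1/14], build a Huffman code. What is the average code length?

Huffman tree construction:
Combine smallest probabilities repeatedly
Resulting codes:
  A: 10 (length 2)
  B: 11 (length 2)
  C: 00 (length 2)
  D: 011 (length 3)
  E: 010 (length 3)
Average length = Σ p(s) × length(s) = 2.2143 bits


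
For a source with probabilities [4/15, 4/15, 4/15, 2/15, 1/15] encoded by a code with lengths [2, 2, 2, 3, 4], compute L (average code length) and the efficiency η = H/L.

Average length L = Σ p_i × l_i = 2.2667 bits
Entropy H = 2.1736 bits
Efficiency η = H/L × 100% = 95.89%


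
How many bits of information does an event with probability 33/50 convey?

Information content I(x) = -log₂(p(x))
I = -log₂(33/50) = -log₂(0.6600)
I = 0.5995 bits


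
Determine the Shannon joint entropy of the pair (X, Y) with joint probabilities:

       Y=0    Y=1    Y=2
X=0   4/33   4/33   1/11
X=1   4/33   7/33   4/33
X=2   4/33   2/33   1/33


H(X,Y) = -Σ p(x,y) log₂ p(x,y)
  p(0,0)=4/33: -0.1212 × log₂(0.1212) = 0.3690
  p(0,1)=4/33: -0.1212 × log₂(0.1212) = 0.3690
  p(0,2)=1/11: -0.0909 × log₂(0.0909) = 0.3145
  p(1,0)=4/33: -0.1212 × log₂(0.1212) = 0.3690
  p(1,1)=7/33: -0.2121 × log₂(0.2121) = 0.4745
  p(1,2)=4/33: -0.1212 × log₂(0.1212) = 0.3690
  p(2,0)=4/33: -0.1212 × log₂(0.1212) = 0.3690
  p(2,1)=2/33: -0.0606 × log₂(0.0606) = 0.2451
  p(2,2)=1/33: -0.0303 × log₂(0.0303) = 0.1529
H(X,Y) = 3.0321 bits


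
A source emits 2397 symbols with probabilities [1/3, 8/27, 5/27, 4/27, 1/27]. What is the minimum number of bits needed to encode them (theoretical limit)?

Entropy H = 2.0831 bits/symbol
Minimum bits = H × n = 2.0831 × 2397
= 4993.13 bits


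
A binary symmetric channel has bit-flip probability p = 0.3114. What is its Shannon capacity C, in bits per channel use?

For BSC with error probability p:
C = 1 - H(p) where H(p) is binary entropy
H(0.3114) = -0.3114 × log₂(0.3114) - 0.6886 × log₂(0.6886)
H(p) = 0.8948
C = 1 - 0.8948 = 0.1052 bits/use


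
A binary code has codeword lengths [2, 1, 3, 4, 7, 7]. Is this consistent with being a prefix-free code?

Kraft inequality: Σ 2^(-l_i) ≤ 1 for prefix-free code
Calculating: 2^(-2) + 2^(-1) + 2^(-3) + 2^(-4) + 2^(-7) + 2^(-7)
= 0.25 + 0.5 + 0.125 + 0.0625 + 0.0078125 + 0.0078125
= 0.9531
Since 0.9531 ≤ 1, prefix-free code exists


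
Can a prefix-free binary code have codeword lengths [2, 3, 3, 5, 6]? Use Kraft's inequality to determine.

Kraft inequality: Σ 2^(-l_i) ≤ 1 for prefix-free code
Calculating: 2^(-2) + 2^(-3) + 2^(-3) + 2^(-5) + 2^(-6)
= 0.25 + 0.125 + 0.125 + 0.03125 + 0.015625
= 0.5469
Since 0.5469 ≤ 1, prefix-free code exists


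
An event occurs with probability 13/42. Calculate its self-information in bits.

Information content I(x) = -log₂(p(x))
I = -log₂(13/42) = -log₂(0.3095)
I = 1.6919 bits


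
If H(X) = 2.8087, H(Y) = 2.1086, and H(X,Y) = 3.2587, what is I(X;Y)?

I(X;Y) = H(X) + H(Y) - H(X,Y)
I(X;Y) = 2.8087 + 2.1086 - 3.2587 = 1.6586 bits


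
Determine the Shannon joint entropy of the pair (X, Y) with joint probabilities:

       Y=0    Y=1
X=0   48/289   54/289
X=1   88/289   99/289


H(X,Y) = -Σ p(x,y) log₂ p(x,y)
  p(0,0)=48/289: -0.1661 × log₂(0.1661) = 0.4302
  p(0,1)=54/289: -0.1869 × log₂(0.1869) = 0.4522
  p(1,0)=88/289: -0.3045 × log₂(0.3045) = 0.5224
  p(1,1)=99/289: -0.3426 × log₂(0.3426) = 0.5295
H(X,Y) = 1.9342 bits


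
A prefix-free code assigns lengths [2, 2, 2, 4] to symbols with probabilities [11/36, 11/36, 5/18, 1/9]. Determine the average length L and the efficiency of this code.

Average length L = Σ p_i × l_i = 2.2222 bits
Entropy H = 1.9108 bits
Efficiency η = H/L × 100% = 85.99%


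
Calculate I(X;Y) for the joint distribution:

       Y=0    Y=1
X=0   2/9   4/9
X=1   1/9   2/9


H(X) = 0.9183, H(Y) = 0.9183, H(X,Y) = 1.8366
I(X;Y) = H(X) + H(Y) - H(X,Y) = 0.0000 bits


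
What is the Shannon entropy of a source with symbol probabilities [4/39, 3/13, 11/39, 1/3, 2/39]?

H(X) = -Σ p(x) log₂ p(x)
  -4/39 × log₂(4/39) = 0.3370
  -3/13 × log₂(3/13) = 0.4882
  -11/39 × log₂(11/39) = 0.5150
  -1/3 × log₂(1/3) = 0.5283
  -2/39 × log₂(2/39) = 0.2198
H(X) = 2.0883 bits


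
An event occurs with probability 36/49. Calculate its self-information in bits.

Information content I(x) = -log₂(p(x))
I = -log₂(36/49) = -log₂(0.7347)
I = 0.4448 bits


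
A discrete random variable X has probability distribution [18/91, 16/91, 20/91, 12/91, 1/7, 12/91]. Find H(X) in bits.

H(X) = -Σ p(x) log₂ p(x)
  -18/91 × log₂(18/91) = 0.4624
  -16/91 × log₂(16/91) = 0.4409
  -20/91 × log₂(20/91) = 0.4804
  -12/91 × log₂(12/91) = 0.3854
  -1/7 × log₂(1/7) = 0.4011
  -12/91 × log₂(12/91) = 0.3854
H(X) = 2.5557 bits


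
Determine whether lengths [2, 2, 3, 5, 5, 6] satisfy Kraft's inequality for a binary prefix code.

Kraft inequality: Σ 2^(-l_i) ≤ 1 for prefix-free code
Calculating: 2^(-2) + 2^(-2) + 2^(-3) + 2^(-5) + 2^(-5) + 2^(-6)
= 0.25 + 0.25 + 0.125 + 0.03125 + 0.03125 + 0.015625
= 0.7031
Since 0.7031 ≤ 1, prefix-free code exists


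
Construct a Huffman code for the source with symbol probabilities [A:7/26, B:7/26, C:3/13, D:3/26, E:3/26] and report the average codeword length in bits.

Huffman tree construction:
Combine smallest probabilities repeatedly
Resulting codes:
  A: 10 (length 2)
  B: 11 (length 2)
  C: 00 (length 2)
  D: 010 (length 3)
  E: 011 (length 3)
Average length = Σ p(s) × length(s) = 2.2308 bits


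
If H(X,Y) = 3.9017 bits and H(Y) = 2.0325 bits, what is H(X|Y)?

Chain rule: H(X,Y) = H(X|Y) + H(Y)
H(X|Y) = H(X,Y) - H(Y) = 3.9017 - 2.0325 = 1.8692 bits


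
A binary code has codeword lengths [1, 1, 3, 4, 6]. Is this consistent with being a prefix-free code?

Kraft inequality: Σ 2^(-l_i) ≤ 1 for prefix-free code
Calculating: 2^(-1) + 2^(-1) + 2^(-3) + 2^(-4) + 2^(-6)
= 0.5 + 0.5 + 0.125 + 0.0625 + 0.015625
= 1.2031
Since 1.2031 > 1, prefix-free code does not exist


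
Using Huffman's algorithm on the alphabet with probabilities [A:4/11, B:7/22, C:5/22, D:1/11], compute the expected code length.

Huffman tree construction:
Combine smallest probabilities repeatedly
Resulting codes:
  A: 0 (length 1)
  B: 10 (length 2)
  C: 111 (length 3)
  D: 110 (length 3)
Average length = Σ p(s) × length(s) = 1.9545 bits


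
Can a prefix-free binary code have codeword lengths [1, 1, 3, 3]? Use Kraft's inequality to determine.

Kraft inequality: Σ 2^(-l_i) ≤ 1 for prefix-free code
Calculating: 2^(-1) + 2^(-1) + 2^(-3) + 2^(-3)
= 0.5 + 0.5 + 0.125 + 0.125
= 1.2500
Since 1.2500 > 1, prefix-free code does not exist


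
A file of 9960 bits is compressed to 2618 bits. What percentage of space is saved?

Space savings = (1 - Compressed/Original) × 100%
= (1 - 2618/9960) × 100%
= 73.71%


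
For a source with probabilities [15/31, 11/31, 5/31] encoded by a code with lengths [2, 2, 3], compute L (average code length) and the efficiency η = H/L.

Average length L = Σ p_i × l_i = 2.1613 bits
Entropy H = 1.4617 bits
Efficiency η = H/L × 100% = 67.63%


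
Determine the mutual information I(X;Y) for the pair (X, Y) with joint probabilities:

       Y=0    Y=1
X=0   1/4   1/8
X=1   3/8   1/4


H(X) = 0.9544, H(Y) = 0.9544, H(X,Y) = 1.9056
I(X;Y) = H(X) + H(Y) - H(X,Y) = 0.0032 bits


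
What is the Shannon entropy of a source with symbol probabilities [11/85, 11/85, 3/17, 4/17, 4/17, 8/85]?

H(X) = -Σ p(x) log₂ p(x)
  -11/85 × log₂(11/85) = 0.3818
  -11/85 × log₂(11/85) = 0.3818
  -3/17 × log₂(3/17) = 0.4416
  -4/17 × log₂(4/17) = 0.4912
  -4/17 × log₂(4/17) = 0.4912
  -8/85 × log₂(8/85) = 0.3209
H(X) = 2.5084 bits


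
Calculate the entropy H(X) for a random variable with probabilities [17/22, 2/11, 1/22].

H(X) = -Σ p(x) log₂ p(x)
  -17/22 × log₂(17/22) = 0.2874
  -2/11 × log₂(2/11) = 0.4472
  -1/22 × log₂(1/22) = 0.2027
H(X) = 0.9373 bits


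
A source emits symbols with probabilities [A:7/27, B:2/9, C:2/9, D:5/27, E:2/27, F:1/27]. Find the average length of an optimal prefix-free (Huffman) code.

Huffman tree construction:
Combine smallest probabilities repeatedly
Resulting codes:
  A: 10 (length 2)
  B: 00 (length 2)
  C: 01 (length 2)
  D: 111 (length 3)
  E: 1101 (length 4)
  F: 1100 (length 4)
Average length = Σ p(s) × length(s) = 2.4074 bits


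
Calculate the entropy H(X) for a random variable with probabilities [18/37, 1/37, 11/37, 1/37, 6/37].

H(X) = -Σ p(x) log₂ p(x)
  -18/37 × log₂(18/37) = 0.5057
  -1/37 × log₂(1/37) = 0.1408
  -11/37 × log₂(11/37) = 0.5203
  -1/37 × log₂(1/37) = 0.1408
  -6/37 × log₂(6/37) = 0.4256
H(X) = 1.7332 bits
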